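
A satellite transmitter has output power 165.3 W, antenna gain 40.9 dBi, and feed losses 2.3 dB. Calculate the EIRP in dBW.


Pt = 165.3 W = 22.1827 dBW
EIRP = Pt_dBW + Gt - losses = 22.1827 + 40.9 - 2.3 = 60.7827 dBW

60.7827 dBW


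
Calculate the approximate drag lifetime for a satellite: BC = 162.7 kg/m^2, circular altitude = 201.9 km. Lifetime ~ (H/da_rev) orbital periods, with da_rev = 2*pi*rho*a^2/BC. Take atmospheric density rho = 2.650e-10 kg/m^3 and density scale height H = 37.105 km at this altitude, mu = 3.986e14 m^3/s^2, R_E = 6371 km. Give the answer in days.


a = R_E + alt = 6572.9000 km = 6.5729e+06 m
da_rev = 2*pi*rho*a^2/BC = 2*pi*2.650e-10*(6.5729e+06)^2/162.7 = 442.132296 m per revolution
N = H/da_rev = 37105.0000 m / 442.132296 m = 83.9228 revolutions
P = 2*pi*sqrt(a^3/mu) = 5303.3069 s
lifetime = N*P = 83.9228 * 5303.3069 = 445068.5998 s = 5.1513 days

5.1513 days


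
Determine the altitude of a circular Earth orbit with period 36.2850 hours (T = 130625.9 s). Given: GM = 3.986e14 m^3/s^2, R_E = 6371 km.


T = 130625.9 s
r = (mu*T^2/(4*pi^2))^(1/3) = (3.986e14 * 130625.9^2 / (4*pi^2))^(1/3)
r = 5.5643194e+07 m = 55643.1938 km
alt = r - R_E = 55643.1938 - 6371 = 49272.1938 km

49272.1938 km


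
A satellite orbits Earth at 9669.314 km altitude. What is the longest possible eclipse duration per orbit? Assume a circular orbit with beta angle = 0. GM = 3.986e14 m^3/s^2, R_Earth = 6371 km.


r = 16040.3140 km
T = 336.9607 min
Eclipse fraction = arcsin(R_E/r)/pi = arcsin(6371.0000/16040.3140)/pi
= arcsin(0.3971867)/pi = 0.1300135
Eclipse duration = 0.1300135 * 336.9607 = 43.8094 min

43.8094 minutes


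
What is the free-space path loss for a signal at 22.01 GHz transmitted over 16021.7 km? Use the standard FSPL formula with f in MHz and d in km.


f = 22.01 GHz = 22010.0000 MHz
d = 16021.7 km
FSPL = 32.44 + 20*log10(22010.0000) + 20*log10(16021.7)
FSPL = 32.44 + 86.8524 + 84.0942
FSPL = 203.3866 dB

203.3866 dB


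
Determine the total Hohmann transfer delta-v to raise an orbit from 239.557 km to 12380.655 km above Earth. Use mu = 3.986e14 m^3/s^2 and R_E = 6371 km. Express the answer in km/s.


r1 = 6610.5570 km = 6.610557e+06 m
r2 = 18751.6550 km = 1.8751655e+07 m
dv1 = sqrt(mu/r1)*(sqrt(2*r2/(r1+r2)) - 1) = 1677.4381 m/s
dv2 = sqrt(mu/r2)*(1 - sqrt(2*r1/(r1+r2))) = 1281.6964 m/s
total dv = |dv1| + |dv2| = 1677.4381 + 1281.6964 = 2959.1345 m/s = 2.9591 km/s

2.9591 km/s


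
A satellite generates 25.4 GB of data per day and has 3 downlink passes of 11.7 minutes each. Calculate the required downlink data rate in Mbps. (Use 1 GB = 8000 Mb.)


total contact time = 3 * 11.7 * 60 = 2106.0000 s
data = 25.4 GB = 203200.0000 Mb
rate = 203200.0000 / 2106.0000 = 96.4862 Mbps

96.4862 Mbps


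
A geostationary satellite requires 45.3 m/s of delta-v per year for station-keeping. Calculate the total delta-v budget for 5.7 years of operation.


dV = rate * years = 45.3 * 5.7
dV = 258.2100 m/s

258.2100 m/s


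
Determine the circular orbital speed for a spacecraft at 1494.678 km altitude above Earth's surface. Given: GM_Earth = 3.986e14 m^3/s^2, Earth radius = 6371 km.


r = R_E + alt = 6371.0 + 1494.678 = 7865.6780 km = 7.865678e+06 m
v = sqrt(mu/r) = sqrt(3.986e14 / 7.865678e+06) = 7118.6979 m/s = 7.1187 km/s

7.1187 km/s


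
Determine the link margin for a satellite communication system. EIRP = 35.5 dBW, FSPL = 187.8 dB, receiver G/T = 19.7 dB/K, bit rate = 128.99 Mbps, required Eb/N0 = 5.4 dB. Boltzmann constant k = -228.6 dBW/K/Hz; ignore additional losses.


C/N0 = EIRP - FSPL + G/T - k = 35.5 - 187.8 + 19.7 - (-228.6)
C/N0 = 96.0000 dB-Hz
R_b = 128.99 Mbps = 1.2899e+08 bps -> 10*log10(R_b) = 81.1056 dB-Hz
Eb/N0 = C/N0 - 10*log10(R_b) = 96.0000 - 81.1056 = 14.8944 dB
Margin = Eb/N0 - Eb/N0_req = 14.8944 - 5.4 = 9.4944 dB (link closes)

9.4944 dB


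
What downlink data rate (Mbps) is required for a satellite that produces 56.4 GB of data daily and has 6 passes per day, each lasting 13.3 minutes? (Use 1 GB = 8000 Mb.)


total contact time = 6 * 13.3 * 60 = 4788.0000 s
data = 56.4 GB = 451200.0000 Mb
rate = 451200.0000 / 4788.0000 = 94.2356 Mbps

94.2356 Mbps


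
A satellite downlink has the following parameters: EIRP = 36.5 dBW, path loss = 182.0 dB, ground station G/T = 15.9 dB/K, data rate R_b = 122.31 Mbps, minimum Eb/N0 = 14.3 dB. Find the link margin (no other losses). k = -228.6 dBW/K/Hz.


C/N0 = EIRP - FSPL + G/T - k = 36.5 - 182.0 + 15.9 - (-228.6)
C/N0 = 99.0000 dB-Hz
R_b = 122.31 Mbps = 1.2231e+08 bps -> 10*log10(R_b) = 80.8746 dB-Hz
Eb/N0 = C/N0 - 10*log10(R_b) = 99.0000 - 80.8746 = 18.1254 dB
Margin = Eb/N0 - Eb/N0_req = 18.1254 - 14.3 = 3.8254 dB (link closes)

3.8254 dB


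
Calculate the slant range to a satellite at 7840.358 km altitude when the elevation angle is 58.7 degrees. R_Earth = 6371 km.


h = 7840.358 km, el = 58.7 deg
d = -R_E*sin(el) + sqrt((R_E*sin(el))^2 + 2*R_E*h + h^2)
d = -6371.0000*sin(1.0245) + sqrt((6371.0000*0.8544588)^2 + 2*6371.0000*7840.358 + 7840.358^2)
d = 8376.7908 km

8376.7908 km


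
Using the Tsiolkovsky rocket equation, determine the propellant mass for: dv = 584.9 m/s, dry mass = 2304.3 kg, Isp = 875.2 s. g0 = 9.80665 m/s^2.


ve = Isp * g0 = 875.2 * 9.80665 = 8582.780080 m/s
mass ratio = exp(dv/ve) = exp(584.9/8582.780080) = 1.07052382
m_prop = m_dry * (mr - 1) = 2304.3 * (1.07052382 - 1)
m_prop = 162.5080 kg

162.5080 kg


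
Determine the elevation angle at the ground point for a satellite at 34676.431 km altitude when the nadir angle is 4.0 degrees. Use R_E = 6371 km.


r = R_E + alt = 41047.4310 km
Law of sines in the satellite / Earth-center / ground-point triangle:
  sin(nadir)/R_E = sin(90 + el)/r  =>  cos(el) = (r/R_E)*sin(nadir)
cos(el) = (41047.4310 / 6371.0000) * sin(4.0 deg) = 0.4494309
el = arccos(0.4494309) = 63.2928 deg
(Earth-central angle = 90 - nadir - el = 22.7072 deg)

63.2928 degrees


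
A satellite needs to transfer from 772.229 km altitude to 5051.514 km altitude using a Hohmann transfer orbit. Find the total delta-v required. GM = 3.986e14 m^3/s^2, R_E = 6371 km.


r1 = 7143.2290 km = 7.143229e+06 m
r2 = 11422.5140 km = 1.1422514e+07 m
dv1 = sqrt(mu/r1)*(sqrt(2*r2/(r1+r2)) - 1) = 816.2944 m/s
dv2 = sqrt(mu/r2)*(1 - sqrt(2*r1/(r1+r2))) = 725.3250 m/s
total dv = |dv1| + |dv2| = 816.2944 + 725.3250 = 1541.6193 m/s = 1.5416 km/s

1.5416 km/s


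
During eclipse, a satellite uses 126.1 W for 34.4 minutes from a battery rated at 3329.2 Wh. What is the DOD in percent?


E_used = P * t / 60 = 126.1 * 34.4 / 60 = 72.2973 Wh
DOD = E_used / E_total * 100 = 72.2973 / 3329.2 * 100
DOD = 2.1716 %

2.1716 %


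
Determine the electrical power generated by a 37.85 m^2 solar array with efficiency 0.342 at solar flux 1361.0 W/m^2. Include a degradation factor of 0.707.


P = area * eta * S * degradation
P = 37.85 * 0.342 * 1361.0 * 0.707
P = 12455.7398 W

12455.7398 W


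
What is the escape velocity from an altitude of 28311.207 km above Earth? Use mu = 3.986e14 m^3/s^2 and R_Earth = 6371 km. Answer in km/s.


r = 6371.0 + 28311.207 = 34682.2070 km = 3.4682207e+07 m
v_esc = sqrt(2*mu/r) = sqrt(2*3.986e14 / 3.4682207e+07)
v_esc = 4794.3560 m/s = 4.7944 km/s

4.7944 km/s


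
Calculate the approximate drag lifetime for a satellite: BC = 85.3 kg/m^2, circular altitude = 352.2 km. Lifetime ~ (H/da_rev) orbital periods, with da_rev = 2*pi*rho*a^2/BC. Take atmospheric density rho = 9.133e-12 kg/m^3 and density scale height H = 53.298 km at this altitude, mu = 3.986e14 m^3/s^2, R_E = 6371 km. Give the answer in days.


a = R_E + alt = 6723.2000 km = 6.7232e+06 m
da_rev = 2*pi*rho*a^2/BC = 2*pi*9.133e-12*(6.7232e+06)^2/85.3 = 30.408595 m per revolution
N = H/da_rev = 53298.0000 m / 30.408595 m = 1752.7281 revolutions
P = 2*pi*sqrt(a^3/mu) = 5486.2459 s
lifetime = N*P = 1752.7281 * 5486.2459 = 9.6158975e+06 s = 111.2951 days

111.2951 days


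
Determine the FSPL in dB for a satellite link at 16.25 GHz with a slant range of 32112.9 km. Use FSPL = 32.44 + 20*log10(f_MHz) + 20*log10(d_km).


f = 16.25 GHz = 16250.0000 MHz
d = 32112.9 km
FSPL = 32.44 + 20*log10(16250.0000) + 20*log10(32112.9)
FSPL = 32.44 + 84.2171 + 90.1336
FSPL = 206.7907 dB

206.7907 dB


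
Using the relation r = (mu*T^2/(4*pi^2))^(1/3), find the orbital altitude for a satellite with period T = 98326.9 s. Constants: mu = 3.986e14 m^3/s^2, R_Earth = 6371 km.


T = 98326.9 s
r = (mu*T^2/(4*pi^2))^(1/3) = (3.986e14 * 98326.9^2 / (4*pi^2))^(1/3)
r = 4.604411e+07 m = 46044.1101 km
alt = r - R_E = 46044.1101 - 6371 = 39673.1101 km

39673.1101 km


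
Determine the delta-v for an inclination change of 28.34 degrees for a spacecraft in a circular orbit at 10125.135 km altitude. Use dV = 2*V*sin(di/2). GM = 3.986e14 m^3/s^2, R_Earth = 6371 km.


r = 16496.1350 km = 1.6496135e+07 m
V = sqrt(mu/r) = 4915.6114 m/s
di = 28.34 deg = 0.4946263 rad
dV = 2*V*sin(di/2) = 2*4915.6114*sin(0.2473132)
dV = 2406.6809 m/s = 2.4067 km/s

2.4067 km/s


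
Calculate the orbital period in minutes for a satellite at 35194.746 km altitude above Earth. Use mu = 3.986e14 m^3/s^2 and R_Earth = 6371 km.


r = 41565.7460 km = 4.1565746e+07 m
T = 2*pi*sqrt(r^3/mu) = 2*pi*sqrt(7.1813607e+22 / 3.986e14)
T = 84336.3090 s = 1405.6052 min

1405.6052 minutes


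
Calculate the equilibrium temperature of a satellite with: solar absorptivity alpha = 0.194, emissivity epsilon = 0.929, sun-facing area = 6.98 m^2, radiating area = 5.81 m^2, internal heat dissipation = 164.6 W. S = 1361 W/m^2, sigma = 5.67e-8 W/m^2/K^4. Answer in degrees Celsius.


Numerator = alpha*S*A_sun + Q_int = 0.194*1361*6.98 + 164.6 = 2007.5573 W
Denominator = eps*sigma*A_rad = 0.929*5.67e-8*5.81 = 3.0603768e-07 W/K^4
T^4 = 6.559837e+09 K^4
T = 284.5924 K = 11.4424 C

11.4424 degrees Celsius


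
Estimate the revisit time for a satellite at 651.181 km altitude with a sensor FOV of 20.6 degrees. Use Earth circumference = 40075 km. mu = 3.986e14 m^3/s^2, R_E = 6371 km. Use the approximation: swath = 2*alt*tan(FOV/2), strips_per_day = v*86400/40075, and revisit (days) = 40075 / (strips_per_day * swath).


swath = 2*651.181*tan(0.1797689) = 236.6793 km
v = sqrt(mu/r) = 7534.1218 m/s = 7.5341 km/s
strips/day = v*86400/40075 = 7.5341*86400/40075 = 16.2432
coverage/day = strips * swath = 16.2432 * 236.6793 = 3844.4401 km
revisit = 40075 / 3844.4401 = 10.4241 days

10.4241 days


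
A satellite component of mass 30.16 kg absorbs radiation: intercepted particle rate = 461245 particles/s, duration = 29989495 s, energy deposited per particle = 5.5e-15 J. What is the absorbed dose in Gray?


Total energy deposited = rate * time * E_per
  = 461245 * 29989495 * 5.5e-15 = 0.07607878 J
Dose = E_total / mass = 0.07607878 / 30.16
Dose = 0.002522506 Gy

0.0025 Gy


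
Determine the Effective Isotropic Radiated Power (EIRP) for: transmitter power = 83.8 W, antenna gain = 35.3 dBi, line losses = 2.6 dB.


Pt = 83.8 W = 19.2324 dBW
EIRP = Pt_dBW + Gt - losses = 19.2324 + 35.3 - 2.6 = 51.9324 dBW

51.9324 dBW


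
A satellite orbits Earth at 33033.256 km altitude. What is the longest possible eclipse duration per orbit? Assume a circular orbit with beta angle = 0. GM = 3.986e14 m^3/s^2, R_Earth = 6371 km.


r = 39404.2560 km
T = 1297.4023 min
Eclipse fraction = arcsin(R_E/r)/pi = arcsin(6371.0000/39404.2560)/pi
= arcsin(0.161683)/pi = 0.05169222
Eclipse duration = 0.05169222 * 1297.4023 = 67.0656 min

67.0656 minutes


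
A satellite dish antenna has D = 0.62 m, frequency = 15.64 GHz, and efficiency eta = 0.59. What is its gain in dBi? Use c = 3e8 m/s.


lambda = c/f = 3e8 / 1.564e+10 = 0.01918159 m
G = eta*(pi*D/lambda)^2 = 0.59*(pi*0.62/0.01918159)^2
G = 6083.6767 (linear)
G = 10*log10(6083.6767) = 37.8417 dBi

37.8417 dBi


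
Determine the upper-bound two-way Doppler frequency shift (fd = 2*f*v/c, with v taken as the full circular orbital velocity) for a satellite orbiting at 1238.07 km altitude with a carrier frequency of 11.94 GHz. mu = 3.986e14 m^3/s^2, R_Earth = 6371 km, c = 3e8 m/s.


r = 7.60907e+06 m
v = sqrt(mu/r) = 7237.7380 m/s (worst-case radial velocity)
f = 11.94 GHz = 1.194e+10 Hz
fd = 2*f*v/c = 2*1.194e+10*7237.7380/3.0e+08
fd = 576123.9441 Hz

576123.9441 Hz


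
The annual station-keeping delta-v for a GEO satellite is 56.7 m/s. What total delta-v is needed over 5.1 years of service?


dV = rate * years = 56.7 * 5.1
dV = 289.1700 m/s

289.1700 m/s


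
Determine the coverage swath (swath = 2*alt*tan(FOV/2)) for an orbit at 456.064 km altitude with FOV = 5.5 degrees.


FOV = 5.5 deg = 0.09599311 rad
swath = 2 * alt * tan(FOV/2) = 2 * 456.064 * tan(0.04799655)
swath = 2 * 456.064 * 0.04803344
swath = 43.8126 km

43.8126 km


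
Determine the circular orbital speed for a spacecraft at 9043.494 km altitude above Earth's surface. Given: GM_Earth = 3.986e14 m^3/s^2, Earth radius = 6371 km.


r = R_E + alt = 6371.0 + 9043.494 = 15414.4940 km = 1.5414494e+07 m
v = sqrt(mu/r) = sqrt(3.986e14 / 1.5414494e+07) = 5085.1528 m/s = 5.0852 km/s

5.0852 km/s


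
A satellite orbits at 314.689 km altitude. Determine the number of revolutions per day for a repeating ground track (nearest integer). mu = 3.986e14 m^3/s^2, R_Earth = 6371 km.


r = 6.685689e+06 m
T = 2*pi*sqrt(r^3/mu) = 5440.3956 s = 90.6733 min
revs/day = 1440 / 90.6733 = 15.8812
Rounded: 16 revolutions per day

16 revolutions per day


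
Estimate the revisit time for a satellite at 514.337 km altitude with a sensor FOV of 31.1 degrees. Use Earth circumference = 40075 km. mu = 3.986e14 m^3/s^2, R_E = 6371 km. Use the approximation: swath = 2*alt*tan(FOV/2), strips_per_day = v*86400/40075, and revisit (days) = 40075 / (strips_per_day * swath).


swath = 2*514.337*tan(0.2713987) = 286.2435 km
v = sqrt(mu/r) = 7608.6227 m/s = 7.6086 km/s
strips/day = v*86400/40075 = 7.6086*86400/40075 = 16.4039
coverage/day = strips * swath = 16.4039 * 286.2435 = 4695.5007 km
revisit = 40075 / 4695.5007 = 8.5348 days

8.5348 days


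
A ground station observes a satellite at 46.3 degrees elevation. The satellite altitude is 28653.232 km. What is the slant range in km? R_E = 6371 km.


h = 28653.232 km, el = 46.3 deg
d = -R_E*sin(el) + sqrt((R_E*sin(el))^2 + 2*R_E*h + h^2)
d = -6371.0000*sin(0.8080874) + sqrt((6371.0000*0.7229671)^2 + 2*6371.0000*28653.232 + 28653.232^2)
d = 30140.5249 km

30140.5249 km


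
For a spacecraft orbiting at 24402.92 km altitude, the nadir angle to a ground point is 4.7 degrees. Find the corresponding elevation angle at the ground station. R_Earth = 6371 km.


r = R_E + alt = 30773.9200 km
Law of sines in the satellite / Earth-center / ground-point triangle:
  sin(nadir)/R_E = sin(90 + el)/r  =>  cos(el) = (r/R_E)*sin(nadir)
cos(el) = (30773.9200 / 6371.0000) * sin(4.7 deg) = 0.3957886
el = arccos(0.3957886) = 66.6848 deg
(Earth-central angle = 90 - nadir - el = 18.6152 deg)

66.6848 degrees


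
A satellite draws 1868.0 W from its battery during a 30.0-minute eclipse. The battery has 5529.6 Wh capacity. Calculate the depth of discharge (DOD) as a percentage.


E_used = P * t / 60 = 1868.0 * 30.0 / 60 = 934.0000 Wh
DOD = E_used / E_total * 100 = 934.0000 / 5529.6 * 100
DOD = 16.8909 %

16.8909 %


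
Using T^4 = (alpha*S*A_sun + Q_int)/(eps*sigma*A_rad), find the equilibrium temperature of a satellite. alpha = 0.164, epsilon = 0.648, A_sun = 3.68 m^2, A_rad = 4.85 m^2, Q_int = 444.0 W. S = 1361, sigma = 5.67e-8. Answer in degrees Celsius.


Numerator = alpha*S*A_sun + Q_int = 0.164*1361*3.68 + 444.0 = 1265.3907 W
Denominator = eps*sigma*A_rad = 0.648*5.67e-8*4.85 = 1.7819676e-07 W/K^4
T^4 = 7.1010871e+09 K^4
T = 290.2894 K = 17.1394 C

17.1394 degrees Celsius


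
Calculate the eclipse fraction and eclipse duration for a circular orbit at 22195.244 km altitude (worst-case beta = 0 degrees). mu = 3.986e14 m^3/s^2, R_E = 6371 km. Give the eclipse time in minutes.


r = 28566.2440 km
T = 800.8288 min
Eclipse fraction = arcsin(R_E/r)/pi = arcsin(6371.0000/28566.2440)/pi
= arcsin(0.2230255)/pi = 0.07159331
Eclipse duration = 0.07159331 * 800.8288 = 57.3340 min

57.3340 minutes


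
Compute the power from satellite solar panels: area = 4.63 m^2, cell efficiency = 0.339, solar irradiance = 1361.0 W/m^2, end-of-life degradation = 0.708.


P = area * eta * S * degradation
P = 4.63 * 0.339 * 1361.0 * 0.708
P = 1512.4188 W

1512.4188 W


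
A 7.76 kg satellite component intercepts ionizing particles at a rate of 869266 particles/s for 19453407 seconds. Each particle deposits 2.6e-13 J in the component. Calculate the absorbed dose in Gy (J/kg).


Total energy deposited = rate * time * E_per
  = 869266 * 19453407 * 2.6e-13 = 4.3966 J
Dose = E_total / mass = 4.3966 / 7.76
Dose = 0.5665784 Gy

0.5666 Gy


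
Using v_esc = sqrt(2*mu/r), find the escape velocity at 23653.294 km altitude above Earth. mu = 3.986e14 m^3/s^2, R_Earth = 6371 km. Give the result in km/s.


r = 6371.0 + 23653.294 = 30024.2940 km = 3.0024294e+07 m
v_esc = sqrt(2*mu/r) = sqrt(2*3.986e14 / 3.0024294e+07)
v_esc = 5152.8469 m/s = 5.1528 km/s

5.1528 km/s


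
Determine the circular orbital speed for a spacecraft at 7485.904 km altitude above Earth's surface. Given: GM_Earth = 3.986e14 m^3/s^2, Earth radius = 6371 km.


r = R_E + alt = 6371.0 + 7485.904 = 13856.9040 km = 1.3856904e+07 m
v = sqrt(mu/r) = sqrt(3.986e14 / 1.3856904e+07) = 5363.3426 m/s = 5.3633 km/s

5.3633 km/s


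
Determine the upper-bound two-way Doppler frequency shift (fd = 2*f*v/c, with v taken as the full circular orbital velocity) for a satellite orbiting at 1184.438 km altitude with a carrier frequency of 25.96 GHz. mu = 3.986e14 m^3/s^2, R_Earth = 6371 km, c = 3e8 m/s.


r = 7.555438e+06 m
v = sqrt(mu/r) = 7263.3810 m/s (worst-case radial velocity)
f = 25.96 GHz = 2.596e+10 Hz
fd = 2*f*v/c = 2*2.596e+10*7263.3810/3.0e+08
fd = 1.2570491e+06 Hz

1.2570e+06 Hz


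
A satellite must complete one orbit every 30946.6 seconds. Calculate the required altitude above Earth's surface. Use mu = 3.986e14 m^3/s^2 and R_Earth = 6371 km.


T = 30946.6 s
r = (mu*T^2/(4*pi^2))^(1/3) = (3.986e14 * 30946.6^2 / (4*pi^2))^(1/3)
r = 2.1304327e+07 m = 21304.3267 km
alt = r - R_E = 21304.3267 - 6371 = 14933.3267 km

14933.3267 km


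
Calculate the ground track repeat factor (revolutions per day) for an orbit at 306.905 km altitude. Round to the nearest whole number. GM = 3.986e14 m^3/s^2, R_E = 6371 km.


r = 6.677905e+06 m
T = 2*pi*sqrt(r^3/mu) = 5430.8971 s = 90.5150 min
revs/day = 1440 / 90.5150 = 15.9090
Rounded: 16 revolutions per day

16 revolutions per day


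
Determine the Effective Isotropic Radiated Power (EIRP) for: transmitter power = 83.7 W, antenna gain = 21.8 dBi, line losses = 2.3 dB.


Pt = 83.7 W = 19.2273 dBW
EIRP = Pt_dBW + Gt - losses = 19.2273 + 21.8 - 2.3 = 38.7273 dBW

38.7273 dBW


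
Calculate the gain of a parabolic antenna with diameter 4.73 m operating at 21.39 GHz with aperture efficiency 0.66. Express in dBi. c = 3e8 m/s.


lambda = c/f = 3e8 / 2.139e+10 = 0.01402525 m
G = eta*(pi*D/lambda)^2 = 0.66*(pi*4.73/0.01402525)^2
G = 740875.1397 (linear)
G = 10*log10(740875.1397) = 58.6975 dBi

58.6975 dBi


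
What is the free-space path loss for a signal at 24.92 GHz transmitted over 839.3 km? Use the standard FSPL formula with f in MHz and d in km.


f = 24.92 GHz = 24920.0000 MHz
d = 839.3 km
FSPL = 32.44 + 20*log10(24920.0000) + 20*log10(839.3)
FSPL = 32.44 + 87.9310 + 58.4783
FSPL = 178.8493 dB

178.8493 dB


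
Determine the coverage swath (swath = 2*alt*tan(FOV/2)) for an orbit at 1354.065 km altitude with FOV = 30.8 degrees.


FOV = 30.8 deg = 0.5375614 rad
swath = 2 * alt * tan(FOV/2) = 2 * 1354.065 * tan(0.2687807)
swath = 2 * 1354.065 * 0.2754459
swath = 745.9433 km

745.9433 km


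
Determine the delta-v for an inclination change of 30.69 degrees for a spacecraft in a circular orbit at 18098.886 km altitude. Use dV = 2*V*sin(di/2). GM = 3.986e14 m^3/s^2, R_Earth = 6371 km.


r = 24469.8860 km = 2.4469886e+07 m
V = sqrt(mu/r) = 4036.0141 m/s
di = 30.69 deg = 0.5356415 rad
dV = 2*V*sin(di/2) = 2*4036.0141*sin(0.2678208)
dV = 2136.1051 m/s = 2.1361 km/s

2.1361 km/s


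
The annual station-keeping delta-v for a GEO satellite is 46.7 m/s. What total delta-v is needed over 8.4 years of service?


dV = rate * years = 46.7 * 8.4
dV = 392.2800 m/s

392.2800 m/s


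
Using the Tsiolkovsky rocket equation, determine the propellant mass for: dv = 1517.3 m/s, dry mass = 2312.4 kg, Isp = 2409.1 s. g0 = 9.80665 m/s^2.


ve = Isp * g0 = 2409.1 * 9.80665 = 23625.200515 m/s
mass ratio = exp(dv/ve) = exp(1517.3/23625.200515) = 1.06633101
m_prop = m_dry * (mr - 1) = 2312.4 * (1.06633101 - 1)
m_prop = 153.3838 kg

153.3838 kg


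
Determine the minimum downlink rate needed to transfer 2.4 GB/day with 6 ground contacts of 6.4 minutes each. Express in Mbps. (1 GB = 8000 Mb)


total contact time = 6 * 6.4 * 60 = 2304.0000 s
data = 2.4 GB = 19200.0000 Mb
rate = 19200.0000 / 2304.0000 = 8.3333 Mbps

8.3333 Mbps


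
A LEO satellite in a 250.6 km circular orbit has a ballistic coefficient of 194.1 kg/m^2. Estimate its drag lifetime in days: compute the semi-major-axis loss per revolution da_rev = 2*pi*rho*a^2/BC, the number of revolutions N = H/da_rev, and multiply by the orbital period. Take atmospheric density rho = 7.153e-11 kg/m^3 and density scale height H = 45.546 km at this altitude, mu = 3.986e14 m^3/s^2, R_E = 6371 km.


a = R_E + alt = 6621.6000 km = 6.6216e+06 m
da_rev = 2*pi*rho*a^2/BC = 2*pi*7.153e-11*(6.6216e+06)^2/194.1 = 101.523935 m per revolution
N = H/da_rev = 45546.0000 m / 101.523935 m = 448.6233 revolutions
P = 2*pi*sqrt(a^3/mu) = 5362.3559 s
lifetime = N*P = 448.6233 * 5362.3559 = 2.4056777e+06 s = 27.8435 days

27.8435 days


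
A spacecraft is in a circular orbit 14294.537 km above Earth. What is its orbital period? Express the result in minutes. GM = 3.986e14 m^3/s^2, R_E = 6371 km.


r = 20665.5370 km = 2.0665537e+07 m
T = 2*pi*sqrt(r^3/mu) = 2*pi*sqrt(8.8255156e+21 / 3.986e14)
T = 29565.2301 s = 492.7538 min

492.7538 minutes


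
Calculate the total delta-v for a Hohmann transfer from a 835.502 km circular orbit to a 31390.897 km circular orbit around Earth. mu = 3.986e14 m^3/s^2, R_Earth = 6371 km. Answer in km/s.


r1 = 7206.5020 km = 7.206502e+06 m
r2 = 37761.8970 km = 3.7761897e+07 m
dv1 = sqrt(mu/r1)*(sqrt(2*r2/(r1+r2)) - 1) = 2201.0225 m/s
dv2 = sqrt(mu/r2)*(1 - sqrt(2*r1/(r1+r2))) = 1409.5866 m/s
total dv = |dv1| + |dv2| = 2201.0225 + 1409.5866 = 3610.6090 m/s = 3.6106 km/s

3.6106 km/s


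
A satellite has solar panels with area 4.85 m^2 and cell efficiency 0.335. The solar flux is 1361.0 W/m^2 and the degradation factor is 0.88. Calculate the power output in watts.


P = area * eta * S * degradation
P = 4.85 * 0.335 * 1361.0 * 0.88
P = 1945.9306 W

1945.9306 W


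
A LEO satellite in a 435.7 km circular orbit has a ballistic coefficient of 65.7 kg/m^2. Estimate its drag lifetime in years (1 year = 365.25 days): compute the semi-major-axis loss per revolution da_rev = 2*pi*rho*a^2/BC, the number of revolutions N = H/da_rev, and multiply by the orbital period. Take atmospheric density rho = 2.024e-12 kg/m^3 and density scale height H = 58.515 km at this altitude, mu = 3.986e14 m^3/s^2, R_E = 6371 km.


a = R_E + alt = 6806.7000 km = 6.8067e+06 m
da_rev = 2*pi*rho*a^2/BC = 2*pi*2.024e-12*(6.8067e+06)^2/65.7 = 8.968054 m per revolution
N = H/da_rev = 58515.0000 m / 8.968054 m = 6524.8267 revolutions
P = 2*pi*sqrt(a^3/mu) = 5588.7687 s
lifetime = N*P = 6524.8267 * 5588.7687 = 3.6465747e+07 s = 422.0573 days
years = 422.0573 / 365.25 = 1.1555 years

1.1555 years


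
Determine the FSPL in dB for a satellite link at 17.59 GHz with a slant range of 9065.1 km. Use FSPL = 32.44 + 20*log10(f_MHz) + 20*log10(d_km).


f = 17.59 GHz = 17590.0000 MHz
d = 9065.1 km
FSPL = 32.44 + 20*log10(17590.0000) + 20*log10(9065.1)
FSPL = 32.44 + 84.9053 + 79.1475
FSPL = 196.4928 dB

196.4928 dB


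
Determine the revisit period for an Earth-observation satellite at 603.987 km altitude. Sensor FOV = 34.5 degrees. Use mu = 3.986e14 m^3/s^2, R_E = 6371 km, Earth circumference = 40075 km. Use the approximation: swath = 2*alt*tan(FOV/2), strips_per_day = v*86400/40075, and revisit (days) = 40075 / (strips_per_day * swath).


swath = 2*603.987*tan(0.3010693) = 375.0859 km
v = sqrt(mu/r) = 7559.5674 m/s = 7.5596 km/s
strips/day = v*86400/40075 = 7.5596*86400/40075 = 16.2981
coverage/day = strips * swath = 16.2981 * 375.0859 = 6113.1900 km
revisit = 40075 / 6113.1900 = 6.5555 days

6.5555 days


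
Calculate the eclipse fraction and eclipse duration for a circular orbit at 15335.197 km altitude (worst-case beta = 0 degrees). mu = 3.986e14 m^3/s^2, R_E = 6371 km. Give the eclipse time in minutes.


r = 21706.1970 km
T = 530.4392 min
Eclipse fraction = arcsin(R_E/r)/pi = arcsin(6371.0000/21706.1970)/pi
= arcsin(0.2935107)/pi = 0.09482362
Eclipse duration = 0.09482362 * 530.4392 = 50.2982 min

50.2982 minutes


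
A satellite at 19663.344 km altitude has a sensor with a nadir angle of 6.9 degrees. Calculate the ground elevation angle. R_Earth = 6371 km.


r = R_E + alt = 26034.3440 km
Law of sines in the satellite / Earth-center / ground-point triangle:
  sin(nadir)/R_E = sin(90 + el)/r  =>  cos(el) = (r/R_E)*sin(nadir)
cos(el) = (26034.3440 / 6371.0000) * sin(6.9 deg) = 0.4909251
el = arccos(0.4909251) = 60.5986 deg
(Earth-central angle = 90 - nadir - el = 22.5014 deg)

60.5986 degrees


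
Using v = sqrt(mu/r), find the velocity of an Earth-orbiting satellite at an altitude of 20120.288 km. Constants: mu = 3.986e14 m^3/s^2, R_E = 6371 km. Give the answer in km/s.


r = R_E + alt = 6371.0 + 20120.288 = 26491.2880 km = 2.6491288e+07 m
v = sqrt(mu/r) = sqrt(3.986e14 / 2.6491288e+07) = 3878.9762 m/s = 3.8790 km/s

3.8790 km/s


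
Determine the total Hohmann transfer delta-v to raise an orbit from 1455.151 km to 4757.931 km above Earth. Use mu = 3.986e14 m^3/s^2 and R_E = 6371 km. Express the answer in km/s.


r1 = 7826.1510 km = 7.826151e+06 m
r2 = 11128.9310 km = 1.1128931e+07 m
dv1 = sqrt(mu/r1)*(sqrt(2*r2/(r1+r2)) - 1) = 596.8003 m/s
dv2 = sqrt(mu/r2)*(1 - sqrt(2*r1/(r1+r2))) = 546.3306 m/s
total dv = |dv1| + |dv2| = 596.8003 + 546.3306 = 1143.1308 m/s = 1.1431 km/s

1.1431 km/s


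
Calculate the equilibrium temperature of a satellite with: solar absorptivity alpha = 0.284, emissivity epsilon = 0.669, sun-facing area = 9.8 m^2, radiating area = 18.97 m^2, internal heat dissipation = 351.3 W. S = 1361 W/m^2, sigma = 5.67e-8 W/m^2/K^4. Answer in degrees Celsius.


Numerator = alpha*S*A_sun + Q_int = 0.284*1361*9.8 + 351.3 = 4139.2352 W
Denominator = eps*sigma*A_rad = 0.669*5.67e-8*18.97 = 7.1957573e-07 W/K^4
T^4 = 5.7523274e+09 K^4
T = 275.3981 K = 2.2481 C

2.2481 degrees Celsius


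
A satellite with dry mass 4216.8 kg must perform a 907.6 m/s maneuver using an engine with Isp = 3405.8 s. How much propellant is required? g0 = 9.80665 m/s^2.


ve = Isp * g0 = 3405.8 * 9.80665 = 33399.488570 m/s
mass ratio = exp(dv/ve) = exp(907.6/33399.488570) = 1.02754665
m_prop = m_dry * (mr - 1) = 4216.8 * (1.02754665 - 1)
m_prop = 116.1587 kg

116.1587 kg


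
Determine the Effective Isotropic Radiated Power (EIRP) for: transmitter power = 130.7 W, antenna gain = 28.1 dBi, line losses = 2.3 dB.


Pt = 130.7 W = 21.1628 dBW
EIRP = Pt_dBW + Gt - losses = 21.1628 + 28.1 - 2.3 = 46.9628 dBW

46.9628 dBW


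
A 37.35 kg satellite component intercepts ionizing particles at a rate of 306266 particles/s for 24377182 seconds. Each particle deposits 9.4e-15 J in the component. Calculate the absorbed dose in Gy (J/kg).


Total energy deposited = rate * time * E_per
  = 306266 * 24377182 * 9.4e-15 = 0.07017948 J
Dose = E_total / mass = 0.07017948 / 37.35
Dose = 0.001878969 Gy

0.0019 Gy


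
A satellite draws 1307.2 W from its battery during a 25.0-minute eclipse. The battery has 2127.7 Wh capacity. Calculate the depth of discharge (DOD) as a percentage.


E_used = P * t / 60 = 1307.2 * 25.0 / 60 = 544.6667 Wh
DOD = E_used / E_total * 100 = 544.6667 / 2127.7 * 100
DOD = 25.5988 %

25.5988 %


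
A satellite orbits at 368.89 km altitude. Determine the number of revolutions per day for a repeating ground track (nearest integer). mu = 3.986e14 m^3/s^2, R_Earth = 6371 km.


r = 6.73989e+06 m
T = 2*pi*sqrt(r^3/mu) = 5506.6875 s = 91.7781 min
revs/day = 1440 / 91.7781 = 15.6900
Rounded: 16 revolutions per day

16 revolutions per day


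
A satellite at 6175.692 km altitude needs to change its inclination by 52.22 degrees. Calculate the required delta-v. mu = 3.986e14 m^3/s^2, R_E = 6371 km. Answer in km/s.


r = 12546.6920 km = 1.2546692e+07 m
V = sqrt(mu/r) = 5636.4288 m/s
di = 52.22 deg = 0.9114109 rad
dV = 2*V*sin(di/2) = 2*5636.4288*sin(0.4557055)
dV = 4961.1384 m/s = 4.9611 km/s

4.9611 km/s


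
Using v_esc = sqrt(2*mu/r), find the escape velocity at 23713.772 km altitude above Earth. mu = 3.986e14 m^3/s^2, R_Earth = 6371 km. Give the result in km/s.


r = 6371.0 + 23713.772 = 30084.7720 km = 3.0084772e+07 m
v_esc = sqrt(2*mu/r) = sqrt(2*3.986e14 / 3.0084772e+07)
v_esc = 5147.6651 m/s = 5.1477 km/s

5.1477 km/s


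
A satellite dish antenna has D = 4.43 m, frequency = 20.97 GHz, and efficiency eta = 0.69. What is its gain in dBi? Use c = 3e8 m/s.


lambda = c/f = 3e8 / 2.097e+10 = 0.01430615 m
G = eta*(pi*D/lambda)^2 = 0.69*(pi*4.43/0.01430615)^2
G = 652996.1791 (linear)
G = 10*log10(652996.1791) = 58.1491 dBi

58.1491 dBi


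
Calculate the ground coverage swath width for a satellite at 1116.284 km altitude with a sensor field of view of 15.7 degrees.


FOV = 15.7 deg = 0.2740167 rad
swath = 2 * alt * tan(FOV/2) = 2 * 1116.284 * tan(0.1370083)
swath = 2 * 1116.284 * 0.1378721
swath = 307.8089 km

307.8089 km


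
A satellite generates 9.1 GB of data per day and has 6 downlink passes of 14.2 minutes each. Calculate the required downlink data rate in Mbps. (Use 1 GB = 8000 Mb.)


total contact time = 6 * 14.2 * 60 = 5112.0000 s
data = 9.1 GB = 72800.0000 Mb
rate = 72800.0000 / 5112.0000 = 14.2410 Mbps

14.2410 Mbps


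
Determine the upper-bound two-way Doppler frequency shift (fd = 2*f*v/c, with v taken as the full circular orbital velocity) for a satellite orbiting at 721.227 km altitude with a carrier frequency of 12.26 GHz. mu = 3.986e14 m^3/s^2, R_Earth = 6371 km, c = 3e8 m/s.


r = 7.092227e+06 m
v = sqrt(mu/r) = 7496.8243 m/s (worst-case radial velocity)
f = 12.26 GHz = 1.226e+10 Hz
fd = 2*f*v/c = 2*1.226e+10*7496.8243/3.0e+08
fd = 612740.4406 Hz

612740.4406 Hz


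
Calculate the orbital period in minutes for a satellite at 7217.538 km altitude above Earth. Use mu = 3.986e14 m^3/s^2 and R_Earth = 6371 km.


r = 13588.5380 km = 1.3588538e+07 m
T = 2*pi*sqrt(r^3/mu) = 2*pi*sqrt(2.5091013e+21 / 3.986e14)
T = 15764.1414 s = 262.7357 min

262.7357 minutes


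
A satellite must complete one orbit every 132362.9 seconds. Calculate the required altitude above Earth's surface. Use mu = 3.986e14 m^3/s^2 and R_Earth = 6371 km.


T = 132362.9 s
r = (mu*T^2/(4*pi^2))^(1/3) = (3.986e14 * 132362.9^2 / (4*pi^2))^(1/3)
r = 5.6135385e+07 m = 56135.3845 km
alt = r - R_E = 56135.3845 - 6371 = 49764.3845 km

49764.3845 km


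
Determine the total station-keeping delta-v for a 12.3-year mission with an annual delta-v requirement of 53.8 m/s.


dV = rate * years = 53.8 * 12.3
dV = 661.7400 m/s

661.7400 m/s


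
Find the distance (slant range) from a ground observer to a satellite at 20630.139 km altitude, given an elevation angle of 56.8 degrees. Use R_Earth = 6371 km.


h = 20630.139 km, el = 56.8 deg
d = -R_E*sin(el) + sqrt((R_E*sin(el))^2 + 2*R_E*h + h^2)
d = -6371.0000*sin(0.991347) + sqrt((6371.0000*0.8367643)^2 + 2*6371.0000*20630.139 + 20630.139^2)
d = 21443.8079 km

21443.8079 km


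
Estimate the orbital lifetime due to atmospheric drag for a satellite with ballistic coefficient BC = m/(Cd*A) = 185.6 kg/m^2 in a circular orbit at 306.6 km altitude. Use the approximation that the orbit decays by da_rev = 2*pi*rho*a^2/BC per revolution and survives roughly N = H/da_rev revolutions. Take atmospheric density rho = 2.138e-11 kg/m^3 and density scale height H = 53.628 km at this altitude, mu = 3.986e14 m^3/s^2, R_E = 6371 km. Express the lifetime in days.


a = R_E + alt = 6677.6000 km = 6.6776e+06 m
da_rev = 2*pi*rho*a^2/BC = 2*pi*2.138e-11*(6.6776e+06)^2/185.6 = 32.273822 m per revolution
N = H/da_rev = 53628.0000 m / 32.273822 m = 1661.6563 revolutions
P = 2*pi*sqrt(a^3/mu) = 5430.5251 s
lifetime = N*P = 1661.6563 * 5430.5251 = 9.0236663e+06 s = 104.4406 days

104.4406 days


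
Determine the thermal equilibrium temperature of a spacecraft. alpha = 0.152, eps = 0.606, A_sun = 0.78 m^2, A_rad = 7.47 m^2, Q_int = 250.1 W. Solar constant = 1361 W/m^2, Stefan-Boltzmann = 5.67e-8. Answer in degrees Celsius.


Numerator = alpha*S*A_sun + Q_int = 0.152*1361*0.78 + 250.1 = 411.4602 W
Denominator = eps*sigma*A_rad = 0.606*5.67e-8*7.47 = 2.5667069e-07 W/K^4
T^4 = 1.6030664e+09 K^4
T = 200.0958 K = -73.0542 C

-73.0542 degrees Celsius


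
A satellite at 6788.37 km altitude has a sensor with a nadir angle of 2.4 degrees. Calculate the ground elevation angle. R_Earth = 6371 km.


r = R_E + alt = 13159.3700 km
Law of sines in the satellite / Earth-center / ground-point triangle:
  sin(nadir)/R_E = sin(90 + el)/r  =>  cos(el) = (r/R_E)*sin(nadir)
cos(el) = (13159.3700 / 6371.0000) * sin(2.4 deg) = 0.08649462
el = arccos(0.08649462) = 85.0380 deg
(Earth-central angle = 90 - nadir - el = 2.5620 deg)

85.0380 degrees


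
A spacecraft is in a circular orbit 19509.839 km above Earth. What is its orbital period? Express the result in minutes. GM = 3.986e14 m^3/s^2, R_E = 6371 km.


r = 25880.8390 km = 2.5880839e+07 m
T = 2*pi*sqrt(r^3/mu) = 2*pi*sqrt(1.7335447e+22 / 3.986e14)
T = 41436.0881 s = 690.6015 min

690.6015 minutes


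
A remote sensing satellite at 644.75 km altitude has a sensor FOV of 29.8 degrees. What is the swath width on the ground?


FOV = 29.8 deg = 0.5201081 rad
swath = 2 * alt * tan(FOV/2) = 2 * 644.75 * tan(0.2600541)
swath = 2 * 644.75 * 0.2660794
swath = 343.1094 km

343.1094 km


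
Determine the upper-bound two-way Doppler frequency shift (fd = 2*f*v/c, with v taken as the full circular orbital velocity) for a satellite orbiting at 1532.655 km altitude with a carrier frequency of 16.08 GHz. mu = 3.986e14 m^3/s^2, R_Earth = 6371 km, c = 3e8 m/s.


r = 7.903655e+06 m
v = sqrt(mu/r) = 7101.5747 m/s (worst-case radial velocity)
f = 16.08 GHz = 1.608e+10 Hz
fd = 2*f*v/c = 2*1.608e+10*7101.5747/3.0e+08
fd = 761288.8081 Hz

761288.8081 Hz


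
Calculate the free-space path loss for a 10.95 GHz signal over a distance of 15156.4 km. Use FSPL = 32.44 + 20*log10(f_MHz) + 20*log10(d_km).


f = 10.95 GHz = 10950.0000 MHz
d = 15156.4 km
FSPL = 32.44 + 20*log10(10950.0000) + 20*log10(15156.4)
FSPL = 32.44 + 80.7883 + 83.6119
FSPL = 196.8402 dB

196.8402 dB


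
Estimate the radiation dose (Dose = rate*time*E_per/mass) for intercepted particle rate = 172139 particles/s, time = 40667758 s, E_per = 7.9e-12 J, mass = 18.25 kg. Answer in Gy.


Total energy deposited = rate * time * E_per
  = 172139 * 40667758 * 7.9e-12 = 55.3040 J
Dose = E_total / mass = 55.3040 / 18.25
Dose = 3.0304 Gy

3.0304 Gy


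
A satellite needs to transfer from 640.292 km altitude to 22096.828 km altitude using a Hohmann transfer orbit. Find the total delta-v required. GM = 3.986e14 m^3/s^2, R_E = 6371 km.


r1 = 7011.2920 km = 7.011292e+06 m
r2 = 28467.8280 km = 2.8467828e+07 m
dv1 = sqrt(mu/r1)*(sqrt(2*r2/(r1+r2)) - 1) = 2011.6132 m/s
dv2 = sqrt(mu/r2)*(1 - sqrt(2*r1/(r1+r2))) = 1389.4511 m/s
total dv = |dv1| + |dv2| = 2011.6132 + 1389.4511 = 3401.0643 m/s = 3.4011 km/s

3.4011 km/s


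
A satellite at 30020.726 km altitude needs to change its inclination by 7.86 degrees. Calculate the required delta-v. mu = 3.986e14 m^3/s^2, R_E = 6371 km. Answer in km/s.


r = 36391.7260 km = 3.6391726e+07 m
V = sqrt(mu/r) = 3309.5376 m/s
di = 7.86 deg = 0.1371829 rad
dV = 2*V*sin(di/2) = 2*3309.5376*sin(0.06859144)
dV = 453.6560 m/s = 0.453656 km/s

0.4537 km/s


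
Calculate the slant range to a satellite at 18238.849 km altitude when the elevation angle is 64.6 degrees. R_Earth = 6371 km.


h = 18238.849 km, el = 64.6 deg
d = -R_E*sin(el) + sqrt((R_E*sin(el))^2 + 2*R_E*h + h^2)
d = -6371.0000*sin(1.1275) + sqrt((6371.0000*0.9033353)^2 + 2*6371.0000*18238.849 + 18238.849^2)
d = 18702.5034 km

18702.5034 km


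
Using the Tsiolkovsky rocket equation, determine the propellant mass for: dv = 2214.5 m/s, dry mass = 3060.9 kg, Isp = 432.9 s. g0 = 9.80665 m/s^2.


ve = Isp * g0 = 432.9 * 9.80665 = 4245.298785 m/s
mass ratio = exp(dv/ve) = exp(2214.5/4245.298785) = 1.68478143
m_prop = m_dry * (mr - 1) = 3060.9 * (1.68478143 - 1)
m_prop = 2096.0475 kg

2096.0475 kg


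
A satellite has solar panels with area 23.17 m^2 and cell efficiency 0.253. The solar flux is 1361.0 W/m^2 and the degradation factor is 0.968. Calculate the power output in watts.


P = area * eta * S * degradation
P = 23.17 * 0.253 * 1361.0 * 0.968
P = 7722.8934 W

7722.8934 W


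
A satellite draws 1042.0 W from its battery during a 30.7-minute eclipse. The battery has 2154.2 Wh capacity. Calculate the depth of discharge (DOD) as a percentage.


E_used = P * t / 60 = 1042.0 * 30.7 / 60 = 533.1567 Wh
DOD = E_used / E_total * 100 = 533.1567 / 2154.2 * 100
DOD = 24.7496 %

24.7496 %


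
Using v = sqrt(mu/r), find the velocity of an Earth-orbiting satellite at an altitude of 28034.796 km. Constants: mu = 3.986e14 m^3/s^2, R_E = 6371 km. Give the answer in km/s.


r = R_E + alt = 6371.0 + 28034.796 = 34405.7960 km = 3.4405796e+07 m
v = sqrt(mu/r) = sqrt(3.986e14 / 3.4405796e+07) = 3403.7123 m/s = 3.4037 km/s

3.4037 km/s


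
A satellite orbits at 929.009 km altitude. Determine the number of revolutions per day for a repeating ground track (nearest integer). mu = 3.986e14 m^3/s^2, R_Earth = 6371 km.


r = 7.300009e+06 m
T = 2*pi*sqrt(r^3/mu) = 6207.2082 s = 103.4535 min
revs/day = 1440 / 103.4535 = 13.9193
Rounded: 14 revolutions per day

14 revolutions per day


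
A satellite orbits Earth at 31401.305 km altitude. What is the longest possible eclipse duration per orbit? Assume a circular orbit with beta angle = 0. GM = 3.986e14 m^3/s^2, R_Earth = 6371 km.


r = 37772.3050 km
T = 1217.6436 min
Eclipse fraction = arcsin(R_E/r)/pi = arcsin(6371.0000/37772.3050)/pi
= arcsin(0.1686686)/pi = 0.05394675
Eclipse duration = 0.05394675 * 1217.6436 = 65.6879 min

65.6879 minutes


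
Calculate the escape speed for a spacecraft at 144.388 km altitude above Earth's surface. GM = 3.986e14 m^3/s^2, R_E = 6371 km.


r = 6371.0 + 144.388 = 6515.3880 km = 6.515388e+06 m
v_esc = sqrt(2*mu/r) = sqrt(2*3.986e14 / 6.515388e+06)
v_esc = 11061.4867 m/s = 11.0615 km/s

11.0615 km/s


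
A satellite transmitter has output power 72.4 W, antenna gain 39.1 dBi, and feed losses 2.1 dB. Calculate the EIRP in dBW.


Pt = 72.4 W = 18.5974 dBW
EIRP = Pt_dBW + Gt - losses = 18.5974 + 39.1 - 2.1 = 55.5974 dBW

55.5974 dBW


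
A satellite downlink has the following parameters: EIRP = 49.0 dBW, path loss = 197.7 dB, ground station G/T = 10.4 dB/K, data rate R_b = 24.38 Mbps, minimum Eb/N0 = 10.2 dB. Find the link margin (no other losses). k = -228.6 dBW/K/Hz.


C/N0 = EIRP - FSPL + G/T - k = 49.0 - 197.7 + 10.4 - (-228.6)
C/N0 = 90.3000 dB-Hz
R_b = 24.38 Mbps = 2.438e+07 bps -> 10*log10(R_b) = 73.8703 dB-Hz
Eb/N0 = C/N0 - 10*log10(R_b) = 90.3000 - 73.8703 = 16.4297 dB
Margin = Eb/N0 - Eb/N0_req = 16.4297 - 10.2 = 6.2297 dB (link closes)

6.2297 dB


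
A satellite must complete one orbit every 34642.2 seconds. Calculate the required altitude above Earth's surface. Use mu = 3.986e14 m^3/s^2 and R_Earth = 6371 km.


T = 34642.2 s
r = (mu*T^2/(4*pi^2))^(1/3) = (3.986e14 * 34642.2^2 / (4*pi^2))^(1/3)
r = 2.2968334e+07 m = 22968.3340 km
alt = r - R_E = 22968.3340 - 6371 = 16597.3340 km

16597.3340 km
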